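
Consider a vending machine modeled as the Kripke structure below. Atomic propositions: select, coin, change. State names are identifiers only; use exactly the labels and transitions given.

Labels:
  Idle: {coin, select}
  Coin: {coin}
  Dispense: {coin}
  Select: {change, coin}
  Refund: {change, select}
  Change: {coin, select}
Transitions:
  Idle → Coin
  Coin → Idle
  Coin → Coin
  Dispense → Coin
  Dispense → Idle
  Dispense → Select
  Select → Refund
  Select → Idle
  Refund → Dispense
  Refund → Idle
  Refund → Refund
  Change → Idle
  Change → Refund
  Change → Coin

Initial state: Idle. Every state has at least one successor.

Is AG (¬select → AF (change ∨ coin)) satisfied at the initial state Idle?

Satisfied

States satisfying ¬select → AF (change ∨ coin): {Idle, Coin, Dispense, Select, Refund, Change}.
States satisfying AG (¬select → AF (change ∨ coin)): {Idle, Coin, Dispense, Select, Refund, Change}.
Every state reachable from Idle satisfies ¬select → AF (change ∨ coin).
Idle ∈ Sat(AG (¬select → AF (change ∨ coin))).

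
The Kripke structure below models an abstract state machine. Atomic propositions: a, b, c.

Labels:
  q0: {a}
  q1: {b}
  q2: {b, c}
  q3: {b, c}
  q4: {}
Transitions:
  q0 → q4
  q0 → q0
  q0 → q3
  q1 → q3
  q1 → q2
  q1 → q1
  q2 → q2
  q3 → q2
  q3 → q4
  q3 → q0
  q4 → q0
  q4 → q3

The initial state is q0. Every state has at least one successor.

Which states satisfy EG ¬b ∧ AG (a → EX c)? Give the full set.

{q0, q4}

States satisfying ¬b: {q0, q4}.
States satisfying EG ¬b: {q0, q4}.
States satisfying a → EX c: {q0, q1, q2, q3, q4}.
States satisfying AG (a → EX c): {q0, q1, q2, q3, q4}.
States satisfying EG ¬b ∧ AG (a → EX c): {q0, q4}.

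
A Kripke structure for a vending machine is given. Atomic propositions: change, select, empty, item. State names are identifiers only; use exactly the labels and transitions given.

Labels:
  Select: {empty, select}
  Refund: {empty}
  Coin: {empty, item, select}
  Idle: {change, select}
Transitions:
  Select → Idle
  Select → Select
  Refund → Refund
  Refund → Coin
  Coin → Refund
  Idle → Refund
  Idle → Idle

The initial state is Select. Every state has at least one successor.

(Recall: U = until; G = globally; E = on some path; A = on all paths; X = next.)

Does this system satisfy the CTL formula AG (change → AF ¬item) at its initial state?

States satisfying change → AF ¬item: {Select, Refund, Coin, Idle}.
States satisfying AG (change → AF ¬item): {Select, Refund, Coin, Idle}.
Every state reachable from Select satisfies change → AF ¬item.
Select ∈ Sat(AG (change → AF ¬item)).

Satisfied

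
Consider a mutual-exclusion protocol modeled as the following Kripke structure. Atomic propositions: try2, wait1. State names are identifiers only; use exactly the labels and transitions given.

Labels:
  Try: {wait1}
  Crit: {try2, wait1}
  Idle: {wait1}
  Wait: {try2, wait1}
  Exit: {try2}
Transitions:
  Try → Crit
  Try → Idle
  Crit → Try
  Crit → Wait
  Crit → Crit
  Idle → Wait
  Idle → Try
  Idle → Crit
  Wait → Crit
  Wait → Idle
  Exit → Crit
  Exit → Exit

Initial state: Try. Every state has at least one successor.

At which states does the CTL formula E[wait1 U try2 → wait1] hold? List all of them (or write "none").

States satisfying wait1: {Try, Crit, Idle, Wait}.
States satisfying try2 → wait1: {Try, Crit, Idle, Wait}.
States satisfying E[wait1 U try2 → wait1]: {Try, Crit, Idle, Wait}.

{Try, Crit, Idle, Wait}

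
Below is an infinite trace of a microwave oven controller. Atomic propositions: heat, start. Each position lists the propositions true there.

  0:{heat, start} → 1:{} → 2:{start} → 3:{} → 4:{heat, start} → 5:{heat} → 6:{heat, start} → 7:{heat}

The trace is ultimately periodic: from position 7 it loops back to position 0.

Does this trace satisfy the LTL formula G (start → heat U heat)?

Violated

start → heat U heat must hold at every position from 0 onward. It fails at position 2, so G (start → heat U heat) is false.
Positions where start holds: 0, 2, 4, 6.
Check heat U heat at each: 0→ok, 2→fails, 4→ok, 6→ok.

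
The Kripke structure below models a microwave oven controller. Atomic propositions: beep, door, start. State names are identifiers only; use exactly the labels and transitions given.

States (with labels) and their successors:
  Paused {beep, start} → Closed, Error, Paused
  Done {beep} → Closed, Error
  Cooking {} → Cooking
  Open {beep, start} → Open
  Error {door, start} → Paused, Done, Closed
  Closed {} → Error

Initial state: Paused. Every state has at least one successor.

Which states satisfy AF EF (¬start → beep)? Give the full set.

{Paused, Done, Open, Error, Closed}

States satisfying EF (¬start → beep): {Paused, Done, Open, Error, Closed}.
States satisfying AF EF (¬start → beep): {Paused, Done, Open, Error, Closed}.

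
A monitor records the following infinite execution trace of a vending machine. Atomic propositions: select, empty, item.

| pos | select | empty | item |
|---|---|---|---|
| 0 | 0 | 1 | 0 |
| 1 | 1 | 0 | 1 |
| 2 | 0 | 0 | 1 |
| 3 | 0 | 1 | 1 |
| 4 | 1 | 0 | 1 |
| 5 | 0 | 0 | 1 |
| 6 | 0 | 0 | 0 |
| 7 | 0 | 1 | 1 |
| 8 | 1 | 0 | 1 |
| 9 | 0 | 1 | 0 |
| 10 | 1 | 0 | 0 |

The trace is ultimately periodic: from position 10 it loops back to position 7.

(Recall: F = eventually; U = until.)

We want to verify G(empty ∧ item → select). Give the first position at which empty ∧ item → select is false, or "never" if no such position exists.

3

Check empty ∧ item → select at each position in order: 0 ✓, 1 ✓, 2 ✓.
At position 3 the labels are {empty, item}, so empty ∧ item → select is false there. This is the first violation.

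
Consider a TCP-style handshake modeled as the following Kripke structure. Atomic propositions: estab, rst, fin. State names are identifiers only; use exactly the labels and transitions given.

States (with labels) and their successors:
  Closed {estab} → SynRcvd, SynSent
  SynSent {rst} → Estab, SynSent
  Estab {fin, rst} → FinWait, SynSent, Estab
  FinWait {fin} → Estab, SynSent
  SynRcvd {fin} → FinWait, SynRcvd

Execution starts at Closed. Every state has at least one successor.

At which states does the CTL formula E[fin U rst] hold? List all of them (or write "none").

States satisfying fin: {Estab, FinWait, SynRcvd}.
States satisfying rst: {SynSent, Estab}.
States satisfying E[fin U rst]: {SynSent, Estab, FinWait, SynRcvd}.

{SynSent, Estab, FinWait, SynRcvd}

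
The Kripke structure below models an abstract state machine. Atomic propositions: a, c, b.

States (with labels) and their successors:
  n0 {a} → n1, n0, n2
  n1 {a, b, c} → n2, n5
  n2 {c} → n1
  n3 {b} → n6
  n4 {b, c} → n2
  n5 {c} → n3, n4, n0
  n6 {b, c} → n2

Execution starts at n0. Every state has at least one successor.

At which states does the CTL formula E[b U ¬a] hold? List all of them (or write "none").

States satisfying b: {n1, n3, n4, n6}.
States satisfying ¬a: {n2, n3, n4, n5, n6}.
States satisfying E[b U ¬a]: {n1, n2, n3, n4, n5, n6}.

{n1, n2, n3, n4, n5, n6}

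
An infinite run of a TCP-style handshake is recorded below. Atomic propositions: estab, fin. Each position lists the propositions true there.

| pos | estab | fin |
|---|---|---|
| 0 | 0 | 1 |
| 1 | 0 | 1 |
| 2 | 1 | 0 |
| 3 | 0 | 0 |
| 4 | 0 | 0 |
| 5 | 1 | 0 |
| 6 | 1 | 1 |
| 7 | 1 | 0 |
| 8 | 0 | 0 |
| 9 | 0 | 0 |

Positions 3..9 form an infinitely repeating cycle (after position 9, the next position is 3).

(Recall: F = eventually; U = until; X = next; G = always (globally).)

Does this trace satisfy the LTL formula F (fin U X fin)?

fin U X fin holds at position 0, which is reachable from 0, so F (fin U X fin) holds.

Yes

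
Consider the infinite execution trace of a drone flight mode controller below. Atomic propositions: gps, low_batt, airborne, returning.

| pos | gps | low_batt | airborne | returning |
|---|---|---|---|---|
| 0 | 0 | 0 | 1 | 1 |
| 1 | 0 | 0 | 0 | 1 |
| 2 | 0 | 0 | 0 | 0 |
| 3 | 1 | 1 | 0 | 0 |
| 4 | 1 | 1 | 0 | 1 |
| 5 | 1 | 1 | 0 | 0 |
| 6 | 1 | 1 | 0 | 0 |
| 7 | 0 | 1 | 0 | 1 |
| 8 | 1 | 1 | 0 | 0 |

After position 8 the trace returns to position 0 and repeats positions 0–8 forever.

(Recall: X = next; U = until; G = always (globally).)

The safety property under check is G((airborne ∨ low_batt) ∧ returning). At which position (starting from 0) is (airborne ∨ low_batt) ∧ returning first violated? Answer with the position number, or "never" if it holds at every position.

Check (airborne ∨ low_batt) ∧ returning at each position in order: 0 ✓.
At position 1 the labels are {returning}, so (airborne ∨ low_batt) ∧ returning is false there. This is the first violation.

1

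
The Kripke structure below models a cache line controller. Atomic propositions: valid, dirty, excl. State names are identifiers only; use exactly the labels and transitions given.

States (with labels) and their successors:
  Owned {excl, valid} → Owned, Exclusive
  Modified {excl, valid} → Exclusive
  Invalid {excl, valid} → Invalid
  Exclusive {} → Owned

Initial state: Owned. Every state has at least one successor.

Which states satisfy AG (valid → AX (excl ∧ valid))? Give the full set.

States satisfying valid → AX (excl ∧ valid): {Invalid, Exclusive}.
States satisfying AG (valid → AX (excl ∧ valid)): {Invalid}.

{Invalid}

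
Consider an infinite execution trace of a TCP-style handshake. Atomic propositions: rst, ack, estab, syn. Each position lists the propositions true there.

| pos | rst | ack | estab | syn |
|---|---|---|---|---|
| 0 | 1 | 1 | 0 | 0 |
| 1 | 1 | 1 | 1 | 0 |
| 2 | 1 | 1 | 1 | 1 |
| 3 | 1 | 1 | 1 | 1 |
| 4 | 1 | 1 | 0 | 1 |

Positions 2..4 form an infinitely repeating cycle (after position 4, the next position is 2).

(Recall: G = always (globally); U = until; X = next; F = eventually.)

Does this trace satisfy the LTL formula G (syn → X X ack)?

syn → X X ack holds at every position 0..4, and those are all positions ever visited, so G (syn → X X ack) holds.
Positions where syn holds: 2, 3, 4.
Check X X ack at each: 2→ok, 3→ok, 4→ok.

Holds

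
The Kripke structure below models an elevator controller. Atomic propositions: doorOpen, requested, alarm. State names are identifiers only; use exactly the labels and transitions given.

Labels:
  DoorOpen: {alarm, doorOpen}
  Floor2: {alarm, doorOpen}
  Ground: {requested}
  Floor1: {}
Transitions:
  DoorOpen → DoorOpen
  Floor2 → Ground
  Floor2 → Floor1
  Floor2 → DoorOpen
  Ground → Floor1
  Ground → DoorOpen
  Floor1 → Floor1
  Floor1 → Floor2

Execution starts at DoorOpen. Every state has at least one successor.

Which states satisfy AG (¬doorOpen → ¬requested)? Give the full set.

States satisfying ¬doorOpen → ¬requested: {DoorOpen, Floor2, Floor1}.
States satisfying AG (¬doorOpen → ¬requested): {DoorOpen}.

{DoorOpen}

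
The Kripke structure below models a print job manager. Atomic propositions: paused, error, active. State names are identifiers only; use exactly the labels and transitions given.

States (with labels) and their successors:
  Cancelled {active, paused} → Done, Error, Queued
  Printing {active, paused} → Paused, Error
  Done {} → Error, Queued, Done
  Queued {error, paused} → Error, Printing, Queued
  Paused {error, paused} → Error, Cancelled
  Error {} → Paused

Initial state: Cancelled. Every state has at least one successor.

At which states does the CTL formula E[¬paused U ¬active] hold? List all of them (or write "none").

States satisfying ¬paused: {Done, Error}.
States satisfying ¬active: {Done, Queued, Paused, Error}.
States satisfying E[¬paused U ¬active]: {Done, Queued, Paused, Error}.

{Done, Queued, Paused, Error}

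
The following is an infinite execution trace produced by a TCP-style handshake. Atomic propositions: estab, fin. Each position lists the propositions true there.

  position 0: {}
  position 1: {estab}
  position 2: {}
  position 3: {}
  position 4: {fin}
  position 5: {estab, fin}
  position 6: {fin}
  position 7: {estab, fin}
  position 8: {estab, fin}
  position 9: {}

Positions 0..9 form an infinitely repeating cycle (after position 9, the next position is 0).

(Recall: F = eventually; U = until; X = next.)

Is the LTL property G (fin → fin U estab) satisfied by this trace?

fin → fin U estab holds at every position 0..9, and those are all positions ever visited, so G (fin → fin U estab) holds.
Positions where fin holds: 4, 5, 6, 7, 8.
Check fin U estab at each: 4→ok, 5→ok, 6→ok, 7→ok, 8→ok.

Yes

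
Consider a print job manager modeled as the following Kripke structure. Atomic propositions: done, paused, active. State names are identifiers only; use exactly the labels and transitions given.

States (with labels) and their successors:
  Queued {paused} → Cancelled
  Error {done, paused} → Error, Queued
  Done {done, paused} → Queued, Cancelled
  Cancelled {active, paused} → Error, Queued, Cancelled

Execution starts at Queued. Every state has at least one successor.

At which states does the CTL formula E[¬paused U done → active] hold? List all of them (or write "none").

States satisfying ¬paused: ∅.
States satisfying done → active: {Queued, Cancelled}.
States satisfying E[¬paused U done → active]: {Queued, Cancelled}.

{Queued, Cancelled}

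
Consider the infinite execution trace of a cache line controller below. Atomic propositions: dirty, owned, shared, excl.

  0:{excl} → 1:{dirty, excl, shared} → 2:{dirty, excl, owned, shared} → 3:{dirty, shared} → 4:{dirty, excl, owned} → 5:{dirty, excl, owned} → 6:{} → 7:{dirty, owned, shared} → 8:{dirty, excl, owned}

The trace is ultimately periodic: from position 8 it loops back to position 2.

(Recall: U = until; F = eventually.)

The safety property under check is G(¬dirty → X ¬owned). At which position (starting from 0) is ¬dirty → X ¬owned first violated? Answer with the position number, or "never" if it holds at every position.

6

Check ¬dirty → X ¬owned at each position in order: 0 ✓, 1 ✓, 2 ✓, 3 ✓, 4 ✓, 5 ✓.
At position 6 the labels are {} and the next position 7 has {dirty, owned, shared}, so ¬dirty → X ¬owned is false there. This is the first violation.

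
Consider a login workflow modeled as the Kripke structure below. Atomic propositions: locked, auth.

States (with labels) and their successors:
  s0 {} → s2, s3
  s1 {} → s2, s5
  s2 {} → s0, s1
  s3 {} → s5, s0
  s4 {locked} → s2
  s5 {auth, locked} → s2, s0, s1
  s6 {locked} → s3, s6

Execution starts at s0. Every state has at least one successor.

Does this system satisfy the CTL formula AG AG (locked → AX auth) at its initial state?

States satisfying AG (locked → AX auth): ∅.
States satisfying AG AG (locked → AX auth): ∅.
s0 is reachable from s0 and violates AG (locked → AX auth), so AG fails at s0.
s0 ∉ Sat(AG AG (locked → AX auth)).

Does not hold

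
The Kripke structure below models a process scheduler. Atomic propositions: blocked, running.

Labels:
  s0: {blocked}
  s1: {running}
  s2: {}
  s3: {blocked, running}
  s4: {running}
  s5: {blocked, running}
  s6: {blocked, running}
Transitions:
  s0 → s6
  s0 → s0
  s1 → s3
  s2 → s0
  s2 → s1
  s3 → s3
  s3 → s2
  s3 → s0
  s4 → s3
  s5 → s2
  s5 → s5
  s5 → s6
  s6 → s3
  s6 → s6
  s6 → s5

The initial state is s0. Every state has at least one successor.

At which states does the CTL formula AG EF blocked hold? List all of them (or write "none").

{s0, s1, s2, s3, s4, s5, s6}

States satisfying EF blocked: {s0, s1, s2, s3, s4, s5, s6}.
States satisfying AG EF blocked: {s0, s1, s2, s3, s4, s5, s6}.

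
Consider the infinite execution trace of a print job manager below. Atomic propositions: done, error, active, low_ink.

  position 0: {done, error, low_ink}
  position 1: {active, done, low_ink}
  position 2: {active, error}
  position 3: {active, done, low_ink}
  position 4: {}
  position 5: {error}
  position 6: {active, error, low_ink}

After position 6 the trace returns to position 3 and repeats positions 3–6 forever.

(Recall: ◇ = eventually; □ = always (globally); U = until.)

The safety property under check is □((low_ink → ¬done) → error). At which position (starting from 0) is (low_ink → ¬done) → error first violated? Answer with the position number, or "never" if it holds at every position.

Check (low_ink → ¬done) → error at each position in order: 0 ✓, 1 ✓, 2 ✓, 3 ✓.
At position 4 the labels are {}, so (low_ink → ¬done) → error is false there. This is the first violation.

4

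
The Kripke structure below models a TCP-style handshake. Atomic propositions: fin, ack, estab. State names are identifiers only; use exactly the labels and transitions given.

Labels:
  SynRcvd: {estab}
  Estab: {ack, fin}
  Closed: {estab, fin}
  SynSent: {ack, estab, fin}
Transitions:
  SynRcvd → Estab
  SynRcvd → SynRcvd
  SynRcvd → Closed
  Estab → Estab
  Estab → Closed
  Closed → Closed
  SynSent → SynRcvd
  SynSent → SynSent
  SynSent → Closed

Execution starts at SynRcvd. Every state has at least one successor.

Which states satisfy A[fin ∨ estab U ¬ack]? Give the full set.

States satisfying fin ∨ estab: {SynRcvd, Estab, Closed, SynSent}.
States satisfying ¬ack: {SynRcvd, Closed}.
States satisfying A[fin ∨ estab U ¬ack]: {SynRcvd, Closed}.

{SynRcvd, Closed}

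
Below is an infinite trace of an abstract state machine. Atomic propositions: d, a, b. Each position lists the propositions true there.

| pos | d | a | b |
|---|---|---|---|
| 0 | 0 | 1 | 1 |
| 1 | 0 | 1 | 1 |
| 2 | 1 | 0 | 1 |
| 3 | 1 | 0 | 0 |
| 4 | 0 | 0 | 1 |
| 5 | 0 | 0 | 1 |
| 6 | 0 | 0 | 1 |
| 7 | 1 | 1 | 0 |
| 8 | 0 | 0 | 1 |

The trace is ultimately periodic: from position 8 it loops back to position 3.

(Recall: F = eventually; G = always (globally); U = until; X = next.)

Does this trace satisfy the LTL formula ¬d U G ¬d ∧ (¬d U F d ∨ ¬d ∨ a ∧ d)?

Walking from position 0: at position 2, G ¬d has not yet held and ¬d fails, so ¬d U G ¬d is false.
At position 0: ¬d U G ¬d is false; ¬d U F d ∨ ¬d ∨ a ∧ d is true; so ¬d U G ¬d ∧ (¬d U F d ∨ ¬d ∨ a ∧ d) is false.

No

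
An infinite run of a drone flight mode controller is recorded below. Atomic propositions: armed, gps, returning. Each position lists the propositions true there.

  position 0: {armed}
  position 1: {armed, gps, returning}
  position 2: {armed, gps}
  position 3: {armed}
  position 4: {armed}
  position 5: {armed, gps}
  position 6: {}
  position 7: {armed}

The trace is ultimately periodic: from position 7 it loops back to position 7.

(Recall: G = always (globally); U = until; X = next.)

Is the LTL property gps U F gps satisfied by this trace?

Yes

Walking from position 0: F gps first holds at position 0, and gps holds at every earlier position along the way, so gps U F gps holds.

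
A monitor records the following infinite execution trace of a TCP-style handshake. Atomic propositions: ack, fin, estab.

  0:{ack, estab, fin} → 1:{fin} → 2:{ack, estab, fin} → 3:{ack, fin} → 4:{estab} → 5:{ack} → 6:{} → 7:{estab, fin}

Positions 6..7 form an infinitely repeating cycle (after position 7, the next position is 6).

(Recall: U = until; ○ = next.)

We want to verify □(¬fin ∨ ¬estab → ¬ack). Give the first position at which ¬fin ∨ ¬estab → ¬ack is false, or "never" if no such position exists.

Check ¬fin ∨ ¬estab → ¬ack at each position in order: 0 ✓, 1 ✓, 2 ✓.
At position 3 the labels are {ack, fin}, so ¬fin ∨ ¬estab → ¬ack is false there. This is the first violation.

3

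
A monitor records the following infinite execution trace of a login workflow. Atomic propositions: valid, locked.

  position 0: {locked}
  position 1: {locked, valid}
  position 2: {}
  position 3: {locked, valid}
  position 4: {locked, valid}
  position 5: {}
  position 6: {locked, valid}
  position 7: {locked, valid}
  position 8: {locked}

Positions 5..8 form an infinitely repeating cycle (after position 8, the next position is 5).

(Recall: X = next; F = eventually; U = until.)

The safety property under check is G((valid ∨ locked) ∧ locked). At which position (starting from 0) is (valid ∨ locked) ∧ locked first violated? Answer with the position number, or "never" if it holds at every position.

2

Check (valid ∨ locked) ∧ locked at each position in order: 0 ✓, 1 ✓.
At position 2 the labels are {}, so (valid ∨ locked) ∧ locked is false there. This is the first violation.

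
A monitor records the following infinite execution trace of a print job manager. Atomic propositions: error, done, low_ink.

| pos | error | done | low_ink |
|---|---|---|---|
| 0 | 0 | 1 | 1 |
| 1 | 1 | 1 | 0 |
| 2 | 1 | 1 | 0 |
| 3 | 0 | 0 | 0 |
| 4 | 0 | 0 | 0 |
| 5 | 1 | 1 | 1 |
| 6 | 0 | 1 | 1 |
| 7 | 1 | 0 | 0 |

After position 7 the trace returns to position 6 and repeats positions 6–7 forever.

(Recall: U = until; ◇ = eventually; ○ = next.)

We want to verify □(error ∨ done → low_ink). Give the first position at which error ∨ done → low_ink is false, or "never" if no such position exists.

1

Check error ∨ done → low_ink at each position in order: 0 ✓.
At position 1 the labels are {done, error}, so error ∨ done → low_ink is false there. This is the first violation.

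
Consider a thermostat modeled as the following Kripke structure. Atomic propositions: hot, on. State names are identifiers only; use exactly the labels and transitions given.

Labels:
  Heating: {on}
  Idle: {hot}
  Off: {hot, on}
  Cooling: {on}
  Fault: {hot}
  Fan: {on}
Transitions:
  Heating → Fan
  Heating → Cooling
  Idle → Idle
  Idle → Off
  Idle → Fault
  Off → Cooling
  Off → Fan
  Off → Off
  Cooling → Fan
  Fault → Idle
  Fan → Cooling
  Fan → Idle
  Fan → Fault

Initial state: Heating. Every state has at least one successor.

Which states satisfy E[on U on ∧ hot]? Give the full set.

{Off}

States satisfying on: {Heating, Off, Cooling, Fan}.
States satisfying on ∧ hot: {Off}.
States satisfying E[on U on ∧ hot]: {Off}.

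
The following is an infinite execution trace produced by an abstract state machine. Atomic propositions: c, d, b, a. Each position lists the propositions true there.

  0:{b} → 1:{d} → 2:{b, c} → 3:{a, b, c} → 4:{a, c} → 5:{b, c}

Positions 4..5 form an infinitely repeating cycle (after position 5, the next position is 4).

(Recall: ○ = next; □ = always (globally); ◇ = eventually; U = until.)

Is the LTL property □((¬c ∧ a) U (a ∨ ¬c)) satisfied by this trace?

Does not hold

(¬c ∧ a) U (a ∨ ¬c) must hold at every position from 0 onward. It fails at position 2, so □((¬c ∧ a) U (a ∨ ¬c)) is false.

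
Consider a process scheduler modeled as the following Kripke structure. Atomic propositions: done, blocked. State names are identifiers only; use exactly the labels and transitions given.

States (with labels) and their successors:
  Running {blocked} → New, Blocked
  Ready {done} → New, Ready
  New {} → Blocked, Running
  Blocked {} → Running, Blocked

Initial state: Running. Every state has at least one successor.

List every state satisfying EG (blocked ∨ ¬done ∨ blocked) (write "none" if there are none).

{Running, New, Blocked}

States satisfying blocked ∨ ¬done ∨ blocked: {Running, New, Blocked}.
States satisfying EG (blocked ∨ ¬done ∨ blocked): {Running, New, Blocked}.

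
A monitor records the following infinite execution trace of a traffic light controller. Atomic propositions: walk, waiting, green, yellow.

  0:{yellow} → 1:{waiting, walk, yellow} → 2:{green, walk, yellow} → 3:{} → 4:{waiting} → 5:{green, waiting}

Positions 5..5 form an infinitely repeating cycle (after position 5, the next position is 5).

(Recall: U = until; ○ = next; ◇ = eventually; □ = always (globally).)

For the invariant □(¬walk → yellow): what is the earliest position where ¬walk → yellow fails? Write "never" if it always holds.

3

Check ¬walk → yellow at each position in order: 0 ✓, 1 ✓, 2 ✓.
At position 3 the labels are {}, so ¬walk → yellow is false there. This is the first violation.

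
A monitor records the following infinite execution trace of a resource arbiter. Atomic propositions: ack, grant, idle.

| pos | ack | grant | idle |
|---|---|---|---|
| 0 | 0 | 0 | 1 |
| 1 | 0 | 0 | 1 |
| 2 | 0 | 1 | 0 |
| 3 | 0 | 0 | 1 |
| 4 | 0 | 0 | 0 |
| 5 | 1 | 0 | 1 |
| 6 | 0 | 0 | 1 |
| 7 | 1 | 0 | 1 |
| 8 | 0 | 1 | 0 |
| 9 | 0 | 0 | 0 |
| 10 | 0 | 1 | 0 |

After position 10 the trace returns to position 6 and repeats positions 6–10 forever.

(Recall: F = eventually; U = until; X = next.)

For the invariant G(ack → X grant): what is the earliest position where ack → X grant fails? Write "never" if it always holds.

Check ack → X grant at each position in order: 0 ✓, 1 ✓, 2 ✓, 3 ✓, 4 ✓.
At position 5 the labels are {ack, idle} and the next position 6 has {idle}, so ack → X grant is false there. This is the first violation.

5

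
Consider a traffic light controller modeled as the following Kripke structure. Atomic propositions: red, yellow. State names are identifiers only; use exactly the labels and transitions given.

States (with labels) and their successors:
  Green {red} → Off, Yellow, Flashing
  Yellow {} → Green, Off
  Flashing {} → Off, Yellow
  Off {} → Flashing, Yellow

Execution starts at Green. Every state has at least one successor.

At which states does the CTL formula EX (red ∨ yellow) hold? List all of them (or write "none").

States satisfying red ∨ yellow: {Green}.
States satisfying EX (red ∨ yellow): {Yellow}.

{Yellow}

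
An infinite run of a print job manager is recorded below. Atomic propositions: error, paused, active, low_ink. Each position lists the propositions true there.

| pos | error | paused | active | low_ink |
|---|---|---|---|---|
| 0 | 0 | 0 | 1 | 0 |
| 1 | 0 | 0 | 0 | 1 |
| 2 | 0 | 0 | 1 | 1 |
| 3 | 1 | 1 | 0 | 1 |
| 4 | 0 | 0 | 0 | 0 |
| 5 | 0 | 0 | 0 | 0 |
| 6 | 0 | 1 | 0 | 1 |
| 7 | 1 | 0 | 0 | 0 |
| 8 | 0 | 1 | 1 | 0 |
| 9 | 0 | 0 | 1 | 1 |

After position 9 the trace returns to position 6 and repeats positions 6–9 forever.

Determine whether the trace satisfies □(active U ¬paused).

Violated

active U ¬paused must hold at every position from 0 onward. It fails at position 3, so □(active U ¬paused) is false.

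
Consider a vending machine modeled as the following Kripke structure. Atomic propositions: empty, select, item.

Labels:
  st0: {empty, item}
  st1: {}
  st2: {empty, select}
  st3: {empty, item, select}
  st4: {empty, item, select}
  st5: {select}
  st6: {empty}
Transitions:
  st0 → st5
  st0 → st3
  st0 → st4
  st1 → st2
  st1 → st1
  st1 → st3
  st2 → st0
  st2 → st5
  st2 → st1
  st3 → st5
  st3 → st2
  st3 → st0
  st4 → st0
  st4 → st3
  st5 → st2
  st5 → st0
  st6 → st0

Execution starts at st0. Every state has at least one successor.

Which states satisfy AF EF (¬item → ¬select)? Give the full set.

States satisfying EF (¬item → ¬select): {st0, st1, st2, st3, st4, st5, st6}.
States satisfying AF EF (¬item → ¬select): {st0, st1, st2, st3, st4, st5, st6}.

{st0, st1, st2, st3, st4, st5, st6}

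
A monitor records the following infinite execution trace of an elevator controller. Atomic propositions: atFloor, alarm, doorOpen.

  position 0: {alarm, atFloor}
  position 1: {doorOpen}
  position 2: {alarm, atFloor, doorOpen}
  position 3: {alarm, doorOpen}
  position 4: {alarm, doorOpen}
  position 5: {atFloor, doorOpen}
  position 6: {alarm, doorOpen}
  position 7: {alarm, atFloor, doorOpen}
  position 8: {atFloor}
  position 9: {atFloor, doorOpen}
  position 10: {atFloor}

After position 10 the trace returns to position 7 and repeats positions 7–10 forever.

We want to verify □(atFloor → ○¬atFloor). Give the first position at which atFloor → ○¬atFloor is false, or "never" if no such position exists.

7

Check atFloor → ○¬atFloor at each position in order: 0 ✓, 1 ✓, 2 ✓, 3 ✓, 4 ✓, 5 ✓, 6 ✓.
At position 7 the labels are {alarm, atFloor, doorOpen} and the next position 8 has {atFloor}, so atFloor → ○¬atFloor is false there. This is the first violation.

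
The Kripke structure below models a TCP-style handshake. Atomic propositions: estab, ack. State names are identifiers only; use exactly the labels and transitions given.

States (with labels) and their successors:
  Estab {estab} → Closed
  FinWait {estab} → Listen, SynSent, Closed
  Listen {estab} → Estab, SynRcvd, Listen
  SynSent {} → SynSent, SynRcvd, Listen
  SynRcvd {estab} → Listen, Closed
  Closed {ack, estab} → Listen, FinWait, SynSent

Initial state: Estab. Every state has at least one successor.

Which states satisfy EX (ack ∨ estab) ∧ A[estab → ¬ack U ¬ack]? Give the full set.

States satisfying ack ∨ estab: {Estab, FinWait, Listen, SynRcvd, Closed}.
States satisfying EX (ack ∨ estab): {Estab, FinWait, Listen, SynSent, SynRcvd, Closed}.
States satisfying estab → ¬ack: {Estab, FinWait, Listen, SynSent, SynRcvd}.
States satisfying ¬ack: {Estab, FinWait, Listen, SynSent, SynRcvd}.
States satisfying A[estab → ¬ack U ¬ack]: {Estab, FinWait, Listen, SynSent, SynRcvd}.
States satisfying EX (ack ∨ estab) ∧ A[estab → ¬ack U ¬ack]: {Estab, FinWait, Listen, SynSent, SynRcvd}.

{Estab, FinWait, Listen, SynSent, SynRcvd}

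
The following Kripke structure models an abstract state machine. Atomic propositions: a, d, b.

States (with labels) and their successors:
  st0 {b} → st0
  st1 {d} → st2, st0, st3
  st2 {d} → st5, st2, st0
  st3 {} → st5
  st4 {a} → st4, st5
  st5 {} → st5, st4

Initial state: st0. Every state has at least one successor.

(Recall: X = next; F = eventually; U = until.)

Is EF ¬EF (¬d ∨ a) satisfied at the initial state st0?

States satisfying ¬EF (¬d ∨ a): ∅.
States satisfying EF ¬EF (¬d ∨ a): ∅.
No suitable path/successor from st0 witnesses the formula.
st0 ∉ Sat(EF ¬EF (¬d ∨ a)).

Violated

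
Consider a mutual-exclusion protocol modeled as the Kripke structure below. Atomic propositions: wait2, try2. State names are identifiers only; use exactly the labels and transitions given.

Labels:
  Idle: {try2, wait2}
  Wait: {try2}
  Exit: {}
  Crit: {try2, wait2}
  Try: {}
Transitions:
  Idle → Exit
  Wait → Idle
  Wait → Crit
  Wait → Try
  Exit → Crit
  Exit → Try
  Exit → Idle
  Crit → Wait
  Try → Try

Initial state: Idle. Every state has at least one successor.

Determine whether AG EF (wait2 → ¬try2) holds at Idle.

Satisfied

States satisfying EF (wait2 → ¬try2): {Idle, Wait, Exit, Crit, Try}.
States satisfying AG EF (wait2 → ¬try2): {Idle, Wait, Exit, Crit, Try}.
Every state reachable from Idle satisfies EF (wait2 → ¬try2).
Idle ∈ Sat(AG EF (wait2 → ¬try2)).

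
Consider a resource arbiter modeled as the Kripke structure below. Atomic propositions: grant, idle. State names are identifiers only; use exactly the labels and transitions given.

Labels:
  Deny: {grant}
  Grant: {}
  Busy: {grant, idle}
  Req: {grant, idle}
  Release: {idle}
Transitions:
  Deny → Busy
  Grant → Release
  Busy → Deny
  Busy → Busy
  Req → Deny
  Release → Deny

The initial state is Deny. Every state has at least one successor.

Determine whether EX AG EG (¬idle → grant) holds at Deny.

States satisfying AG EG (¬idle → grant): {Deny, Busy, Req, Release}.
States satisfying EX AG EG (¬idle → grant): {Deny, Grant, Busy, Req, Release}.
Deny ∈ Sat(EX AG EG (¬idle → grant)).

Satisfied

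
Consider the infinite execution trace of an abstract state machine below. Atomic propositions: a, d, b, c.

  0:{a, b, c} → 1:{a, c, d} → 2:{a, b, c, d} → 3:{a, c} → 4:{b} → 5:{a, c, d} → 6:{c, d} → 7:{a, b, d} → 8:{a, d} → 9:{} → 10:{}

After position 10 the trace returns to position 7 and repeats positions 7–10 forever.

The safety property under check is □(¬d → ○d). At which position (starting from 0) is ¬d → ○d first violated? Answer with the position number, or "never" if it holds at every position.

3

Check ¬d → ○d at each position in order: 0 ✓, 1 ✓, 2 ✓.
At position 3 the labels are {a, c} and the next position 4 has {b}, so ¬d → ○d is false there. This is the first violation.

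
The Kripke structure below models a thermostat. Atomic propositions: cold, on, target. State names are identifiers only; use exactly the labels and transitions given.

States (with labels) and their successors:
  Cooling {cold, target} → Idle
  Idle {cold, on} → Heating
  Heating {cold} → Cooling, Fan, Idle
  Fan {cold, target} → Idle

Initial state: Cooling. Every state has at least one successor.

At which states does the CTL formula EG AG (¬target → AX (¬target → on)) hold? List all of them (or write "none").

none

States satisfying AG (¬target → AX (¬target → on)): ∅.
States satisfying EG AG (¬target → AX (¬target → on)): ∅.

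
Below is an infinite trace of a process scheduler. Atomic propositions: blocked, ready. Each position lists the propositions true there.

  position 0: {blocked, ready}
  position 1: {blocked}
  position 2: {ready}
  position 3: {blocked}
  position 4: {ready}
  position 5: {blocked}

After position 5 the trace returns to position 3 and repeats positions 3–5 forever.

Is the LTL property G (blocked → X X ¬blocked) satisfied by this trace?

No

blocked → X X ¬blocked must hold at every position from 0 onward. It fails at position 1, so G (blocked → X X ¬blocked) is false.
Positions where blocked holds: 0, 1, 3, 5.
Check X X ¬blocked at each: 0→ok, 1→fails, 3→fails, 5→ok.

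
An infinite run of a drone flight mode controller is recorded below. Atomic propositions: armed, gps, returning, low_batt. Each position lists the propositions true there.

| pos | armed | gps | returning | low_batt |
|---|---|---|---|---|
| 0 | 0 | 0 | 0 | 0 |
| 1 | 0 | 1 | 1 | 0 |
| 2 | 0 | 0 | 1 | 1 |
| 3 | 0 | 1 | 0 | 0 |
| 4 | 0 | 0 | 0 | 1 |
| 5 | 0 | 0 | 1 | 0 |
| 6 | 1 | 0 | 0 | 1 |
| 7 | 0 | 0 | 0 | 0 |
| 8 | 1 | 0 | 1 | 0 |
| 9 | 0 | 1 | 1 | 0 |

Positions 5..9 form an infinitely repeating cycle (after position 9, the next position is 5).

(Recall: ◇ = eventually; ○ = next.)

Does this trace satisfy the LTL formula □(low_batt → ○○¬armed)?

Violated

low_batt → ○○¬armed must hold at every position from 0 onward. It fails at position 4, so □(low_batt → ○○¬armed) is false.
Positions where low_batt holds: 2, 4, 6.
Check ○○¬armed at each: 2→ok, 4→fails, 6→fails.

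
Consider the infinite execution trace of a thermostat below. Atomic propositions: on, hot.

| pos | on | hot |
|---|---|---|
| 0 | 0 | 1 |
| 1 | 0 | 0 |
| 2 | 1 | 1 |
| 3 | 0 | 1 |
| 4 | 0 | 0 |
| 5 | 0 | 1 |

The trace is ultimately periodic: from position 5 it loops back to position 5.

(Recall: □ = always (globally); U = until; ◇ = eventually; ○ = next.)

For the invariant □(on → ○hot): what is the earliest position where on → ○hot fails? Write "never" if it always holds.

on → ○hot holds at every position 0..5, and those are all the positions the trace ever visits, so the invariant □(on → ○hot) is never violated.

never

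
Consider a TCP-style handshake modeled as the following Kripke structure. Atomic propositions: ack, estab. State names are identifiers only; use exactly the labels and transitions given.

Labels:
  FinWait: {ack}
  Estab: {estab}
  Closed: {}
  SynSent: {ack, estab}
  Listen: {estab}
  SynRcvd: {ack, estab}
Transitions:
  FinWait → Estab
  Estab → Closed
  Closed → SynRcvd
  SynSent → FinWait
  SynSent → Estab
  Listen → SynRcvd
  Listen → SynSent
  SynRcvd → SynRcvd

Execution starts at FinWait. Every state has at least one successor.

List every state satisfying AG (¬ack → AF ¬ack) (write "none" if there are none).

{FinWait, Estab, Closed, SynSent, Listen, SynRcvd}

States satisfying ¬ack → AF ¬ack: {FinWait, Estab, Closed, SynSent, Listen, SynRcvd}.
States satisfying AG (¬ack → AF ¬ack): {FinWait, Estab, Closed, SynSent, Listen, SynRcvd}.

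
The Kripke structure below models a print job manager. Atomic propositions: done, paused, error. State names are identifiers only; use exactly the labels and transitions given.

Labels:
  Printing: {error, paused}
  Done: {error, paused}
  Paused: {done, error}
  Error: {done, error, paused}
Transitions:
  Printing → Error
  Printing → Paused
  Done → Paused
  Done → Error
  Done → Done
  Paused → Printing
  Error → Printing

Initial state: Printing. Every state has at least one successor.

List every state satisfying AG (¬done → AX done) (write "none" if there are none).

{Printing, Paused, Error}

States satisfying ¬done → AX done: {Printing, Paused, Error}.
States satisfying AG (¬done → AX done): {Printing, Paused, Error}.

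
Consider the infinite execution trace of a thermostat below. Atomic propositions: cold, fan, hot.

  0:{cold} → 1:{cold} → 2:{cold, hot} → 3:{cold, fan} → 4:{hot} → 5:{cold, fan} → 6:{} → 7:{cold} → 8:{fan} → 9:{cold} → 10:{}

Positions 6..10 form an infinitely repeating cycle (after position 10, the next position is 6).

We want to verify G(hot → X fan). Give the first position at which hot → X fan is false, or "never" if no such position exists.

never

hot → X fan holds at every position 0..10, and those are all the positions the trace ever visits, so the invariant G(hot → X fan) is never violated.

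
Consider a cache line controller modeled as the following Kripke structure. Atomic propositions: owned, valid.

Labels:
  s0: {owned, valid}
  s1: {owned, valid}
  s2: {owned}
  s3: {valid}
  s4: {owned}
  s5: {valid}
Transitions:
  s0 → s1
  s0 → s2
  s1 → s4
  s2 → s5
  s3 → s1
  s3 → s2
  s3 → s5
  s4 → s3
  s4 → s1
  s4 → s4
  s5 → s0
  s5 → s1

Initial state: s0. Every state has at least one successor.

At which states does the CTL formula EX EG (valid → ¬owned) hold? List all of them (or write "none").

States satisfying EG (valid → ¬owned): {s4}.
States satisfying EX EG (valid → ¬owned): {s1, s4}.

{s1, s4}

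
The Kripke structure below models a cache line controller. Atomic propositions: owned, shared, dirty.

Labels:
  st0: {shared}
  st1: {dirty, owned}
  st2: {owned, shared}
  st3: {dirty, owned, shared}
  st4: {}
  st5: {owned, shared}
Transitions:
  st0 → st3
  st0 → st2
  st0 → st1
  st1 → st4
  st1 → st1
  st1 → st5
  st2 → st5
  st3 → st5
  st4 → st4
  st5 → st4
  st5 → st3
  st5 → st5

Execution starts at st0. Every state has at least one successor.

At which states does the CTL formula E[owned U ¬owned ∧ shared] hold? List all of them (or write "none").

States satisfying owned: {st1, st2, st3, st5}.
States satisfying ¬owned ∧ shared: {st0}.
States satisfying E[owned U ¬owned ∧ shared]: {st0}.

{st0}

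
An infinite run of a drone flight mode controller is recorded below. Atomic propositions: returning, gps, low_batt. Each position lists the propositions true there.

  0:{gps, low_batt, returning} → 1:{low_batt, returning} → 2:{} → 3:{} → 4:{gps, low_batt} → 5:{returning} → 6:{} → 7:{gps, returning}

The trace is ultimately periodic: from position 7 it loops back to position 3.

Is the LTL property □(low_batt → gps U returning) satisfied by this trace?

Satisfied

low_batt → gps U returning holds at every position 0..7, and those are all positions ever visited, so □(low_batt → gps U returning) holds.
Positions where low_batt holds: 0, 1, 4.
Check gps U returning at each: 0→ok, 1→ok, 4→ok.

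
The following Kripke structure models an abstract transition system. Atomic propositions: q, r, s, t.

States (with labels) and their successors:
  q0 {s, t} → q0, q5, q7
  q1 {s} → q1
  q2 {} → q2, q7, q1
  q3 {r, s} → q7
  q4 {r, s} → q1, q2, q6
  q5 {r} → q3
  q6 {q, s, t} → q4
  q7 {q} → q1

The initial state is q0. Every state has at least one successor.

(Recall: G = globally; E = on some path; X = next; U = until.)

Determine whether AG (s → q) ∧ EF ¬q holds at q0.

No

States satisfying s → q: {q2, q5, q6, q7}.
States satisfying AG (s → q): ∅.
States satisfying ¬q: {q0, q1, q2, q3, q4, q5}.
States satisfying EF ¬q: {q0, q1, q2, q3, q4, q5, q6, q7}.
States satisfying AG (s → q) ∧ EF ¬q: ∅.
q0 ∉ Sat(AG (s → q) ∧ EF ¬q).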